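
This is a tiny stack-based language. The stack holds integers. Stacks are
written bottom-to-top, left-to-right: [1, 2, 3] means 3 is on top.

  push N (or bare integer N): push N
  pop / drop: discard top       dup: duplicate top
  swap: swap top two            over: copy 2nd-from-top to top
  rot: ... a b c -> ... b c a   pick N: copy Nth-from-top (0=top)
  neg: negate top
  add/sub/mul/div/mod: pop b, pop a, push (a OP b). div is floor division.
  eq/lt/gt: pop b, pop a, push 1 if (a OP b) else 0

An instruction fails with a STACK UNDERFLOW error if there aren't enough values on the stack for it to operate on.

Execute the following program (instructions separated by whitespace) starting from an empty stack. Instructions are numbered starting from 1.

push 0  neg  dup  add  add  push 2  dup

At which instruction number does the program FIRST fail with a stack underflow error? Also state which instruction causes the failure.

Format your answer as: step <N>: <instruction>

Answer: step 5: add

Derivation:
Step 1 ('push 0'): stack = [0], depth = 1
Step 2 ('neg'): stack = [0], depth = 1
Step 3 ('dup'): stack = [0, 0], depth = 2
Step 4 ('add'): stack = [0], depth = 1
Step 5 ('add'): needs 2 value(s) but depth is 1 — STACK UNDERFLOW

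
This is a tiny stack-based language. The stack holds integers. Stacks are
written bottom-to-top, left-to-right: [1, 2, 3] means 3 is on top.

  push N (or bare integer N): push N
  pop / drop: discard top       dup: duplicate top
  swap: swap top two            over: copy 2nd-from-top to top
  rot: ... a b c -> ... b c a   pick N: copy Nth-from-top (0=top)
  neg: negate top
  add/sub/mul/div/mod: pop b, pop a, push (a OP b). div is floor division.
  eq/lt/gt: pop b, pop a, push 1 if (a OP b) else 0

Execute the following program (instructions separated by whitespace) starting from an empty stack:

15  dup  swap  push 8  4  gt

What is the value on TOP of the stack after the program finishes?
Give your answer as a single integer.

After 'push 15': [15]
After 'dup': [15, 15]
After 'swap': [15, 15]
After 'push 8': [15, 15, 8]
After 'push 4': [15, 15, 8, 4]
After 'gt': [15, 15, 1]

Answer: 1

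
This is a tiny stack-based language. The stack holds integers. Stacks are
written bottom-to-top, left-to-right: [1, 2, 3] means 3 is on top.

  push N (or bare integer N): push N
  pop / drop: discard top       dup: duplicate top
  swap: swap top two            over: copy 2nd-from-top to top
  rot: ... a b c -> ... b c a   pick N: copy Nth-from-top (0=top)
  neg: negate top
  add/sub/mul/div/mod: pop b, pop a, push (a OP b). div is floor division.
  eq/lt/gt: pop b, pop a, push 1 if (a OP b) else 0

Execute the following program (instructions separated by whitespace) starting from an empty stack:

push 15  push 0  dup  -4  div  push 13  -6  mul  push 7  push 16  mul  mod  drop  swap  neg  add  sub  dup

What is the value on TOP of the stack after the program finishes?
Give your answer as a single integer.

Answer: 15

Derivation:
After 'push 15': [15]
After 'push 0': [15, 0]
After 'dup': [15, 0, 0]
After 'push -4': [15, 0, 0, -4]
After 'div': [15, 0, 0]
After 'push 13': [15, 0, 0, 13]
After 'push -6': [15, 0, 0, 13, -6]
After 'mul': [15, 0, 0, -78]
After 'push 7': [15, 0, 0, -78, 7]
After 'push 16': [15, 0, 0, -78, 7, 16]
After 'mul': [15, 0, 0, -78, 112]
After 'mod': [15, 0, 0, 34]
After 'drop': [15, 0, 0]
After 'swap': [15, 0, 0]
After 'neg': [15, 0, 0]
After 'add': [15, 0]
After 'sub': [15]
After 'dup': [15, 15]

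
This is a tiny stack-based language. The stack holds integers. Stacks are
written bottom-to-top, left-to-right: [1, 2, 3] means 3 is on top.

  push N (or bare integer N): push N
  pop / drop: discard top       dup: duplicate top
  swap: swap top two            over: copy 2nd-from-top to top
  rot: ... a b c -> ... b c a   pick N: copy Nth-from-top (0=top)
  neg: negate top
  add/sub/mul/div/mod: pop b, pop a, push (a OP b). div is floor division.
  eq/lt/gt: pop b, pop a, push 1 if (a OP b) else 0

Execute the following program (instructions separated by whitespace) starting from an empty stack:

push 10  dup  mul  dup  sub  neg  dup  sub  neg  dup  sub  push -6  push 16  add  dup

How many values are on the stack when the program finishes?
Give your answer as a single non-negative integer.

Answer: 3

Derivation:
After 'push 10': stack = [10] (depth 1)
After 'dup': stack = [10, 10] (depth 2)
After 'mul': stack = [100] (depth 1)
After 'dup': stack = [100, 100] (depth 2)
After 'sub': stack = [0] (depth 1)
After 'neg': stack = [0] (depth 1)
After 'dup': stack = [0, 0] (depth 2)
After 'sub': stack = [0] (depth 1)
After 'neg': stack = [0] (depth 1)
After 'dup': stack = [0, 0] (depth 2)
After 'sub': stack = [0] (depth 1)
After 'push -6': stack = [0, -6] (depth 2)
After 'push 16': stack = [0, -6, 16] (depth 3)
After 'add': stack = [0, 10] (depth 2)
After 'dup': stack = [0, 10, 10] (depth 3)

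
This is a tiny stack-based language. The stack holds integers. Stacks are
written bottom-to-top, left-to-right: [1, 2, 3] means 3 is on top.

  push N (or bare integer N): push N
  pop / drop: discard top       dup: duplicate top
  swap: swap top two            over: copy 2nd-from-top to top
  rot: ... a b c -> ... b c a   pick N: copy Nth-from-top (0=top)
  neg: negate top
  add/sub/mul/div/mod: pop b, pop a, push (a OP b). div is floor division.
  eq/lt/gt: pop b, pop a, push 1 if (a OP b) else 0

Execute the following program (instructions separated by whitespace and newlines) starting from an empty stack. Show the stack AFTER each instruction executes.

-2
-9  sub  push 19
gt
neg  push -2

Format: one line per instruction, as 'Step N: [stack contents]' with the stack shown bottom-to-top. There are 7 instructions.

Step 1: [-2]
Step 2: [-2, -9]
Step 3: [7]
Step 4: [7, 19]
Step 5: [0]
Step 6: [0]
Step 7: [0, -2]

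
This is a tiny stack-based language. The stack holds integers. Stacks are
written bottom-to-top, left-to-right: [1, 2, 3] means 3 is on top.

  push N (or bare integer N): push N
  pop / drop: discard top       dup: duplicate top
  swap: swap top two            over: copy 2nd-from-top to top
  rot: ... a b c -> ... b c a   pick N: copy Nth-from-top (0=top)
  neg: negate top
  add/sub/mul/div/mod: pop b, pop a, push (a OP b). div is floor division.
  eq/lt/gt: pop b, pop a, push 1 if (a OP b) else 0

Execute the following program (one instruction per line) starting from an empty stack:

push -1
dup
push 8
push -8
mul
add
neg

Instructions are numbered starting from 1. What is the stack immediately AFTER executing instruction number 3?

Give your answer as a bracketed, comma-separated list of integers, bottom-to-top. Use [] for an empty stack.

Step 1 ('push -1'): [-1]
Step 2 ('dup'): [-1, -1]
Step 3 ('push 8'): [-1, -1, 8]

Answer: [-1, -1, 8]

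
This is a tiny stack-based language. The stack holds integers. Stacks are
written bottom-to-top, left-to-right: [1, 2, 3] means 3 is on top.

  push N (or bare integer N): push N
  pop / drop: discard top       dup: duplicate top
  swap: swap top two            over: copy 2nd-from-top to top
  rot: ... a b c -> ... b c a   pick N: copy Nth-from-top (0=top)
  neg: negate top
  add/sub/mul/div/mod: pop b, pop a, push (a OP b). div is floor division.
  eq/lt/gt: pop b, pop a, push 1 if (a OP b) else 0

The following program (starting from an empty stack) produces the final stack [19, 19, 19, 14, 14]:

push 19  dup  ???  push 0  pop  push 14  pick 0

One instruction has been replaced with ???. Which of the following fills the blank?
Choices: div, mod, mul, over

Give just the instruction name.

Stack before ???: [19, 19]
Stack after ???:  [19, 19, 19]
Checking each choice:
  div: produces [1, 14, 14]
  mod: produces [0, 14, 14]
  mul: produces [361, 14, 14]
  over: MATCH


Answer: over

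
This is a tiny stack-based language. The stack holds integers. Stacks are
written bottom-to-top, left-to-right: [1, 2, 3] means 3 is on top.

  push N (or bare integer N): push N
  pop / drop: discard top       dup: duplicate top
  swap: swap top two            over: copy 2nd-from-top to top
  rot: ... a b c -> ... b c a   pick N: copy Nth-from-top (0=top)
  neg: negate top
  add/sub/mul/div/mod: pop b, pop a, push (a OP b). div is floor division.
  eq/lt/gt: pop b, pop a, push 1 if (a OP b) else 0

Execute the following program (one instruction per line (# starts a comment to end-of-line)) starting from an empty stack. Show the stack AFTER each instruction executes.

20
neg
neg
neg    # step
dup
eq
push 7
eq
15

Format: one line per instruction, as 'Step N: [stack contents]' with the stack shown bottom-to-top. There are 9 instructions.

Step 1: [20]
Step 2: [-20]
Step 3: [20]
Step 4: [-20]
Step 5: [-20, -20]
Step 6: [1]
Step 7: [1, 7]
Step 8: [0]
Step 9: [0, 15]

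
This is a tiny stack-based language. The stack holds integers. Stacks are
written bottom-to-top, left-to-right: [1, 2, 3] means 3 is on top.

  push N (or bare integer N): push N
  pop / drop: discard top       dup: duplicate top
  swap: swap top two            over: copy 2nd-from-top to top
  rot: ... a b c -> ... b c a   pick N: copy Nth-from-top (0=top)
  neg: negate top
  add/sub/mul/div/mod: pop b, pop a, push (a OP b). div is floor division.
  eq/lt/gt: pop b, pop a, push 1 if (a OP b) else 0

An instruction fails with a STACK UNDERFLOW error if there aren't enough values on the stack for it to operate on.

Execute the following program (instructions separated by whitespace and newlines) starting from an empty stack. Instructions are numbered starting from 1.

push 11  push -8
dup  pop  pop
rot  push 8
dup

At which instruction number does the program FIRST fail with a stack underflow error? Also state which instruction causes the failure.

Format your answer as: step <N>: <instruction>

Answer: step 6: rot

Derivation:
Step 1 ('push 11'): stack = [11], depth = 1
Step 2 ('push -8'): stack = [11, -8], depth = 2
Step 3 ('dup'): stack = [11, -8, -8], depth = 3
Step 4 ('pop'): stack = [11, -8], depth = 2
Step 5 ('pop'): stack = [11], depth = 1
Step 6 ('rot'): needs 3 value(s) but depth is 1 — STACK UNDERFLOW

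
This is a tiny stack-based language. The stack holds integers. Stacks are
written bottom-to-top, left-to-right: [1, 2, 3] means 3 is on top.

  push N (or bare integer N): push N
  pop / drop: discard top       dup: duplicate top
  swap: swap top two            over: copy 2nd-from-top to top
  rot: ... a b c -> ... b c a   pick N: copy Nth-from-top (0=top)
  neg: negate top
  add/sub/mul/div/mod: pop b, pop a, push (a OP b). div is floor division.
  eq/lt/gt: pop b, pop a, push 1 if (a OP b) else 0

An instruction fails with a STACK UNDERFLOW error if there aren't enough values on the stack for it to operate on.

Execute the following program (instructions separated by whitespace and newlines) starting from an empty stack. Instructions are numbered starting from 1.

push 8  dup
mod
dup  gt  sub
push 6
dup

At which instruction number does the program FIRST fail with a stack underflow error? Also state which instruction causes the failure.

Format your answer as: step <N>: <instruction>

Answer: step 6: sub

Derivation:
Step 1 ('push 8'): stack = [8], depth = 1
Step 2 ('dup'): stack = [8, 8], depth = 2
Step 3 ('mod'): stack = [0], depth = 1
Step 4 ('dup'): stack = [0, 0], depth = 2
Step 5 ('gt'): stack = [0], depth = 1
Step 6 ('sub'): needs 2 value(s) but depth is 1 — STACK UNDERFLOW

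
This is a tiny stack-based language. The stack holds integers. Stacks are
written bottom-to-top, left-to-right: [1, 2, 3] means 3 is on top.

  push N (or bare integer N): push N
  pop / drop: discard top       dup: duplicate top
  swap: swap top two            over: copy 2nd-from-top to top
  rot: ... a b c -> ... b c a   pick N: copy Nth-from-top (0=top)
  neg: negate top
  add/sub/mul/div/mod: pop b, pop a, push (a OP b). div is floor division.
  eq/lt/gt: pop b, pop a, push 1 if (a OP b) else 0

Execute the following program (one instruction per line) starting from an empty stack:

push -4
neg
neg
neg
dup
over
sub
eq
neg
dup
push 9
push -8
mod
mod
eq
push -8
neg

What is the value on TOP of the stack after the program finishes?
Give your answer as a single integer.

After 'push -4': [-4]
After 'neg': [4]
After 'neg': [-4]
After 'neg': [4]
After 'dup': [4, 4]
After 'over': [4, 4, 4]
After 'sub': [4, 0]
After 'eq': [0]
After 'neg': [0]
After 'dup': [0, 0]
After 'push 9': [0, 0, 9]
After 'push -8': [0, 0, 9, -8]
After 'mod': [0, 0, -7]
After 'mod': [0, 0]
After 'eq': [1]
After 'push -8': [1, -8]
After 'neg': [1, 8]

Answer: 8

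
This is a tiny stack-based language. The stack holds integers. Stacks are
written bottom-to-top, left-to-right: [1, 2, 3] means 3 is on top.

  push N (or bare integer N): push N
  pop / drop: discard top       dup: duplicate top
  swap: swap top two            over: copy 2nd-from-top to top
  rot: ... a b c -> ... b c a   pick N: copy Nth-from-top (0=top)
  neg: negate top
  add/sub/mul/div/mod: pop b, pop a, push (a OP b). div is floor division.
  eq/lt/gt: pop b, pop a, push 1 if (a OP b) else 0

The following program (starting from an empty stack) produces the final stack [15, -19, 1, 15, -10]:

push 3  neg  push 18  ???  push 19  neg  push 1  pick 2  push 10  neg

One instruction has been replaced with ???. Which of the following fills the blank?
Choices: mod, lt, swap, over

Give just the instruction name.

Answer: mod

Derivation:
Stack before ???: [-3, 18]
Stack after ???:  [15]
Checking each choice:
  mod: MATCH
  lt: produces [1, -19, 1, 1, -10]
  swap: produces [18, -3, -19, 1, -3, -10]
  over: produces [-3, 18, -3, -19, 1, -3, -10]


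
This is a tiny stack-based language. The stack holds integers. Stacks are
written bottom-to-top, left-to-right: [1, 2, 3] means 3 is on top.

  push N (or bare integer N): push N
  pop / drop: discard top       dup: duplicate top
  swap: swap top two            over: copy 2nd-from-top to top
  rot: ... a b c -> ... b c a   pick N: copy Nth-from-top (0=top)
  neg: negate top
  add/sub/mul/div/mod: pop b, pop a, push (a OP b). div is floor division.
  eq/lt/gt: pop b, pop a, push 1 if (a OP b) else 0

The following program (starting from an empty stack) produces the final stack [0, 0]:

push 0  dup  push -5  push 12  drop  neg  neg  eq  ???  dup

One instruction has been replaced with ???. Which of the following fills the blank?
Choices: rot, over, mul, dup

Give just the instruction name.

Stack before ???: [0, 0]
Stack after ???:  [0]
Checking each choice:
  rot: stack underflow (need 3, have 2)
  over: produces [0, 0, 0, 0]
  mul: MATCH
  dup: produces [0, 0, 0, 0]


Answer: mul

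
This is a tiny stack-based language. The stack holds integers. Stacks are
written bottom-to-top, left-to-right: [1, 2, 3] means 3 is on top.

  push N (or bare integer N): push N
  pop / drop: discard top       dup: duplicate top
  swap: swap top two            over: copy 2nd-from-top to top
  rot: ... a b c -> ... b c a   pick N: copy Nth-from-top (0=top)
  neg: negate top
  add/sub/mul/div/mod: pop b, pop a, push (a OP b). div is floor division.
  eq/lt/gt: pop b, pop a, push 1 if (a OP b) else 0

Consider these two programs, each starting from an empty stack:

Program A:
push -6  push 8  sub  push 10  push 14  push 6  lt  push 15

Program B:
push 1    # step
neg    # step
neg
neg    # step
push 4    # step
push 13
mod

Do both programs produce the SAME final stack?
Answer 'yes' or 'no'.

Program A trace:
  After 'push -6': [-6]
  After 'push 8': [-6, 8]
  After 'sub': [-14]
  After 'push 10': [-14, 10]
  After 'push 14': [-14, 10, 14]
  After 'push 6': [-14, 10, 14, 6]
  After 'lt': [-14, 10, 0]
  After 'push 15': [-14, 10, 0, 15]
Program A final stack: [-14, 10, 0, 15]

Program B trace:
  After 'push 1': [1]
  After 'neg': [-1]
  After 'neg': [1]
  After 'neg': [-1]
  After 'push 4': [-1, 4]
  After 'push 13': [-1, 4, 13]
  After 'mod': [-1, 4]
Program B final stack: [-1, 4]
Same: no

Answer: no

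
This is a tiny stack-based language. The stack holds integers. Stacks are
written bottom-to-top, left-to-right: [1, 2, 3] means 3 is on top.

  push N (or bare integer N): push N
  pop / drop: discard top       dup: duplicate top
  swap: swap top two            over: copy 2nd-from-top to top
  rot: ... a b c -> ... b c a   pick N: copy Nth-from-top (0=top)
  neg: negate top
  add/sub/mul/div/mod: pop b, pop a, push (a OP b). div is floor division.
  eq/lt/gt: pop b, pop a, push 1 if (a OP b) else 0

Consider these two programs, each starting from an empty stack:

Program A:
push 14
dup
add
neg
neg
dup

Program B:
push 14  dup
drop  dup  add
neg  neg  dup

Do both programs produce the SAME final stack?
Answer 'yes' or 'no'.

Answer: yes

Derivation:
Program A trace:
  After 'push 14': [14]
  After 'dup': [14, 14]
  After 'add': [28]
  After 'neg': [-28]
  After 'neg': [28]
  After 'dup': [28, 28]
Program A final stack: [28, 28]

Program B trace:
  After 'push 14': [14]
  After 'dup': [14, 14]
  After 'drop': [14]
  After 'dup': [14, 14]
  After 'add': [28]
  After 'neg': [-28]
  After 'neg': [28]
  After 'dup': [28, 28]
Program B final stack: [28, 28]
Same: yes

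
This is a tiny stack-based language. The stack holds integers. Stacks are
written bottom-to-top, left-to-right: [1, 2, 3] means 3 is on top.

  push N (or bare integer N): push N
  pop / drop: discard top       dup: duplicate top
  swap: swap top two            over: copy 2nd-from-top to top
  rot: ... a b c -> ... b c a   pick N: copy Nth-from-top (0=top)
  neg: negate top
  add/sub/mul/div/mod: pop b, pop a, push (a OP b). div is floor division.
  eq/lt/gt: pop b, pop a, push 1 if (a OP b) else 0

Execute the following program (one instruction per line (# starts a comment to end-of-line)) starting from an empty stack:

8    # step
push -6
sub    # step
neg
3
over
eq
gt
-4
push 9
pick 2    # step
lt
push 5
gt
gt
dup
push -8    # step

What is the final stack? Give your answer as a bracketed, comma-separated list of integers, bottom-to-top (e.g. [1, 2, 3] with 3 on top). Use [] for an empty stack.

Answer: [0, 0, 0, -8]

Derivation:
After 'push 8': [8]
After 'push -6': [8, -6]
After 'sub': [14]
After 'neg': [-14]
After 'push 3': [-14, 3]
After 'over': [-14, 3, -14]
After 'eq': [-14, 0]
After 'gt': [0]
After 'push -4': [0, -4]
After 'push 9': [0, -4, 9]
After 'pick 2': [0, -4, 9, 0]
After 'lt': [0, -4, 0]
After 'push 5': [0, -4, 0, 5]
After 'gt': [0, -4, 0]
After 'gt': [0, 0]
After 'dup': [0, 0, 0]
After 'push -8': [0, 0, 0, -8]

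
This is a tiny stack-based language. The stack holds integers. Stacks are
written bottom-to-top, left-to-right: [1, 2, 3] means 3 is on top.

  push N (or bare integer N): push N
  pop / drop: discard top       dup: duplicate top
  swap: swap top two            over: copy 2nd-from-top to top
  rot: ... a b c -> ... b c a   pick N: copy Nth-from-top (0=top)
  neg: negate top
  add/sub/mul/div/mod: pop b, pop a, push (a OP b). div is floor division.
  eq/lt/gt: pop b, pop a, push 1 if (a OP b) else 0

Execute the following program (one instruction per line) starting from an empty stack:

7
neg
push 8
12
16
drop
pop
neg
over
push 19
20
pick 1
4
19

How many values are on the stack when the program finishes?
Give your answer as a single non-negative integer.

Answer: 8

Derivation:
After 'push 7': stack = [7] (depth 1)
After 'neg': stack = [-7] (depth 1)
After 'push 8': stack = [-7, 8] (depth 2)
After 'push 12': stack = [-7, 8, 12] (depth 3)
After 'push 16': stack = [-7, 8, 12, 16] (depth 4)
After 'drop': stack = [-7, 8, 12] (depth 3)
After 'pop': stack = [-7, 8] (depth 2)
After 'neg': stack = [-7, -8] (depth 2)
After 'over': stack = [-7, -8, -7] (depth 3)
After 'push 19': stack = [-7, -8, -7, 19] (depth 4)
After 'push 20': stack = [-7, -8, -7, 19, 20] (depth 5)
After 'pick 1': stack = [-7, -8, -7, 19, 20, 19] (depth 6)
After 'push 4': stack = [-7, -8, -7, 19, 20, 19, 4] (depth 7)
After 'push 19': stack = [-7, -8, -7, 19, 20, 19, 4, 19] (depth 8)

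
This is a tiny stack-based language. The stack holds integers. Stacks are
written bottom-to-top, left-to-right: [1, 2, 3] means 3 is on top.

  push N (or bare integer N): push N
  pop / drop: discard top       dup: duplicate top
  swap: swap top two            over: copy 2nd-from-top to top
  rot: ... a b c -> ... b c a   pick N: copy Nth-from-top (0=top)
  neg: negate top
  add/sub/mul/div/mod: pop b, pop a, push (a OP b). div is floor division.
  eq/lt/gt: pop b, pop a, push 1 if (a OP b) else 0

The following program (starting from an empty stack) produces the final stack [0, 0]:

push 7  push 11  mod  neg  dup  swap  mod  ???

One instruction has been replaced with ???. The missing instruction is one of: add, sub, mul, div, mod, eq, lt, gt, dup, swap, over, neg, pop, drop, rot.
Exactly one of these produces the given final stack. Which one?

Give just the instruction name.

Answer: dup

Derivation:
Stack before ???: [0]
Stack after ???:  [0, 0]
The instruction that transforms [0] -> [0, 0] is: dup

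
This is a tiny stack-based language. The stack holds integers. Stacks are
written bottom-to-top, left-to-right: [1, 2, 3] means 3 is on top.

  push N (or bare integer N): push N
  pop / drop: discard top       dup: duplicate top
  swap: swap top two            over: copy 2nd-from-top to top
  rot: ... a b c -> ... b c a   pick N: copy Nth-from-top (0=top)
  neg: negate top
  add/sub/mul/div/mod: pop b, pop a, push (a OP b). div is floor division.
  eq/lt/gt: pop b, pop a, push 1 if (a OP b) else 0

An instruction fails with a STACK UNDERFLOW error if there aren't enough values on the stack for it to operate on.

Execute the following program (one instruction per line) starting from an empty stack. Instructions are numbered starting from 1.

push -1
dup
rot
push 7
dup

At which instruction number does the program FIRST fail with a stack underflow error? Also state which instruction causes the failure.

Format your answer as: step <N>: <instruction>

Answer: step 3: rot

Derivation:
Step 1 ('push -1'): stack = [-1], depth = 1
Step 2 ('dup'): stack = [-1, -1], depth = 2
Step 3 ('rot'): needs 3 value(s) but depth is 2 — STACK UNDERFLOW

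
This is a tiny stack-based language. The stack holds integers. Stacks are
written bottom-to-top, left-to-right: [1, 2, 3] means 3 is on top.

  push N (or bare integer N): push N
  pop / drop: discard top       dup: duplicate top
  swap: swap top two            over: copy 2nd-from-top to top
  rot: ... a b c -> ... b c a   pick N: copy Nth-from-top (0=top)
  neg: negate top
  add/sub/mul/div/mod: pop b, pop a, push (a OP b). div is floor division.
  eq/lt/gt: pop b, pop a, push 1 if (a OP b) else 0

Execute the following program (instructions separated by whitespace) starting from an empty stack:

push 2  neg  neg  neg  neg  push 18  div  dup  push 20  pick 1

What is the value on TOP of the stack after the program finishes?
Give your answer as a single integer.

After 'push 2': [2]
After 'neg': [-2]
After 'neg': [2]
After 'neg': [-2]
After 'neg': [2]
After 'push 18': [2, 18]
After 'div': [0]
After 'dup': [0, 0]
After 'push 20': [0, 0, 20]
After 'pick 1': [0, 0, 20, 0]

Answer: 0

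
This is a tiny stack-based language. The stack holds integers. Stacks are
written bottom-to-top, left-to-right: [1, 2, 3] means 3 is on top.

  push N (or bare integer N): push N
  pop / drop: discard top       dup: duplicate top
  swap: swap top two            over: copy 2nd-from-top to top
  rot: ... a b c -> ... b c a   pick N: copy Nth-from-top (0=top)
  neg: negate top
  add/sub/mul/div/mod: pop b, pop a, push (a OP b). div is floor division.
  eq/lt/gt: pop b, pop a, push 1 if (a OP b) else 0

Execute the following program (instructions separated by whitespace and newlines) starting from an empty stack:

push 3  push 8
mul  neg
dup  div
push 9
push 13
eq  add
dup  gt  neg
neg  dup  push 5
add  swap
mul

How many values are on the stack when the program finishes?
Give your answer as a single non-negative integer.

Answer: 1

Derivation:
After 'push 3': stack = [3] (depth 1)
After 'push 8': stack = [3, 8] (depth 2)
After 'mul': stack = [24] (depth 1)
After 'neg': stack = [-24] (depth 1)
After 'dup': stack = [-24, -24] (depth 2)
After 'div': stack = [1] (depth 1)
After 'push 9': stack = [1, 9] (depth 2)
After 'push 13': stack = [1, 9, 13] (depth 3)
After 'eq': stack = [1, 0] (depth 2)
After 'add': stack = [1] (depth 1)
After 'dup': stack = [1, 1] (depth 2)
After 'gt': stack = [0] (depth 1)
After 'neg': stack = [0] (depth 1)
After 'neg': stack = [0] (depth 1)
After 'dup': stack = [0, 0] (depth 2)
After 'push 5': stack = [0, 0, 5] (depth 3)
After 'add': stack = [0, 5] (depth 2)
After 'swap': stack = [5, 0] (depth 2)
After 'mul': stack = [0] (depth 1)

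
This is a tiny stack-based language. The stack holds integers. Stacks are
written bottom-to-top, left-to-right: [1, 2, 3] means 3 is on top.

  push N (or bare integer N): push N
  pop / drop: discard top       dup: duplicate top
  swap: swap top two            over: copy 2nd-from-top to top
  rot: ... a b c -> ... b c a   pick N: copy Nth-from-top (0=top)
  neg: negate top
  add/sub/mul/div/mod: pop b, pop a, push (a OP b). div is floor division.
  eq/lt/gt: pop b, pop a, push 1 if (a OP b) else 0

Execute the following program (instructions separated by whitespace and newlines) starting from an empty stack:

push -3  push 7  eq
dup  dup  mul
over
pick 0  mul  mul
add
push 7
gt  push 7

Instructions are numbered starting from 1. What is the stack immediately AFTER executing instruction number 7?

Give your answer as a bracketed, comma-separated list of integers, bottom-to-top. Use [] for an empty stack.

Answer: [0, 0, 0]

Derivation:
Step 1 ('push -3'): [-3]
Step 2 ('push 7'): [-3, 7]
Step 3 ('eq'): [0]
Step 4 ('dup'): [0, 0]
Step 5 ('dup'): [0, 0, 0]
Step 6 ('mul'): [0, 0]
Step 7 ('over'): [0, 0, 0]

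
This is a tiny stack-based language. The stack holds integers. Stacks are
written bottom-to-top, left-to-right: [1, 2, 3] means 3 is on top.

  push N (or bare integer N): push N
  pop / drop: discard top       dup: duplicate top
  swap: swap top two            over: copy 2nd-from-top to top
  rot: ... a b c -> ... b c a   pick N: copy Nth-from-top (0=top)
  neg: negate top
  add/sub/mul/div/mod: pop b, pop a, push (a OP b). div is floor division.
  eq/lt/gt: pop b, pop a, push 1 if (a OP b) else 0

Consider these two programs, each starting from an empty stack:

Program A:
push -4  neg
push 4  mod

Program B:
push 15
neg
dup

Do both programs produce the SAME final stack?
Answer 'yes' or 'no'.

Program A trace:
  After 'push -4': [-4]
  After 'neg': [4]
  After 'push 4': [4, 4]
  After 'mod': [0]
Program A final stack: [0]

Program B trace:
  After 'push 15': [15]
  After 'neg': [-15]
  After 'dup': [-15, -15]
Program B final stack: [-15, -15]
Same: no

Answer: no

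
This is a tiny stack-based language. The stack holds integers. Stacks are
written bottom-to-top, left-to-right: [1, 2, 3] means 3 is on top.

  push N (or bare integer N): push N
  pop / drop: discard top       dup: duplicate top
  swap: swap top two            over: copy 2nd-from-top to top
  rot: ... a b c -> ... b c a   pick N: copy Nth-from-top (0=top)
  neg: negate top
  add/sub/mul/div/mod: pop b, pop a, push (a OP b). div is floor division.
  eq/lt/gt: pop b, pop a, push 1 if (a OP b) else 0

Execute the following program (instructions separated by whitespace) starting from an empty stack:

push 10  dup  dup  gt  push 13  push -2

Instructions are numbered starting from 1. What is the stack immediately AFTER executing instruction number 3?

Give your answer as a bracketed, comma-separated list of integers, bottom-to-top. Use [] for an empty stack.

Step 1 ('push 10'): [10]
Step 2 ('dup'): [10, 10]
Step 3 ('dup'): [10, 10, 10]

Answer: [10, 10, 10]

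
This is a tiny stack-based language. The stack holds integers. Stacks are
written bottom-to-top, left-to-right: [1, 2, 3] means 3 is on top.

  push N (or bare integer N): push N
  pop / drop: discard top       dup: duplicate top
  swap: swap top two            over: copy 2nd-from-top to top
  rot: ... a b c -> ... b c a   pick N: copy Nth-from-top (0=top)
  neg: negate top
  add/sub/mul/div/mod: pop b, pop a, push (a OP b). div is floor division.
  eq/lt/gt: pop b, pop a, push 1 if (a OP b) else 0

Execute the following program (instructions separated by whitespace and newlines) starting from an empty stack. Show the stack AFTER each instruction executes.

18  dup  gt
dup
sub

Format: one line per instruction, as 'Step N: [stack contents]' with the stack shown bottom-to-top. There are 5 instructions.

Step 1: [18]
Step 2: [18, 18]
Step 3: [0]
Step 4: [0, 0]
Step 5: [0]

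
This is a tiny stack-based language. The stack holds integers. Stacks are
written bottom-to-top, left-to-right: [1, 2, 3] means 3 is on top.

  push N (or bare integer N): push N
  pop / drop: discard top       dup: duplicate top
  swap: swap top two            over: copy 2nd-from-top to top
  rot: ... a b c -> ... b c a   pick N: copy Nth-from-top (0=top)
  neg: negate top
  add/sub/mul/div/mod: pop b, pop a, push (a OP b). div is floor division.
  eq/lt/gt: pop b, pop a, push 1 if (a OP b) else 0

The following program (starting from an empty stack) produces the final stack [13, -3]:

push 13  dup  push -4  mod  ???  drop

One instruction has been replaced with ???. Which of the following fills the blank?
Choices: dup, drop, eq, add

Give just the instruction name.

Answer: dup

Derivation:
Stack before ???: [13, -3]
Stack after ???:  [13, -3, -3]
Checking each choice:
  dup: MATCH
  drop: produces []
  eq: produces []
  add: produces []


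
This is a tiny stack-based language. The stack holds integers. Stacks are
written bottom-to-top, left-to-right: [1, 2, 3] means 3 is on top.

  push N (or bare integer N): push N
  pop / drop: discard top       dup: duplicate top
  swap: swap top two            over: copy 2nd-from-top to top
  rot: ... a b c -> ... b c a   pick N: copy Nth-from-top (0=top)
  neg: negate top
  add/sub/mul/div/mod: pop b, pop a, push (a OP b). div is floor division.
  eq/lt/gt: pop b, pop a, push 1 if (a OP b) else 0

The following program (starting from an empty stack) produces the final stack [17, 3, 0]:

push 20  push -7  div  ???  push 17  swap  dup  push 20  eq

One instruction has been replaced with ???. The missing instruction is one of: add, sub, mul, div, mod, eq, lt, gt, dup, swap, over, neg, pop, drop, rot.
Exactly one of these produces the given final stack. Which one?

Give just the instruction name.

Stack before ???: [-3]
Stack after ???:  [3]
The instruction that transforms [-3] -> [3] is: neg

Answer: neg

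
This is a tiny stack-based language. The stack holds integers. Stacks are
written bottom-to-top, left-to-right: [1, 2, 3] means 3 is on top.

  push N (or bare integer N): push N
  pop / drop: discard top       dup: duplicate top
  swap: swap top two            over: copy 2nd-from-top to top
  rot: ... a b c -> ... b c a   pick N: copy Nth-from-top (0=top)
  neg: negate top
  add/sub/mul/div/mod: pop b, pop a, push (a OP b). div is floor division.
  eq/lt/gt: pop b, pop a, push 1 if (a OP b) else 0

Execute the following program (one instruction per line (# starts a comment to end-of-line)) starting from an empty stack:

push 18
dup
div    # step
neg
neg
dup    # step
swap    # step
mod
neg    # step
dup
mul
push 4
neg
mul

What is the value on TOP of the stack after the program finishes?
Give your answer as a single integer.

Answer: 0

Derivation:
After 'push 18': [18]
After 'dup': [18, 18]
After 'div': [1]
After 'neg': [-1]
After 'neg': [1]
After 'dup': [1, 1]
After 'swap': [1, 1]
After 'mod': [0]
After 'neg': [0]
After 'dup': [0, 0]
After 'mul': [0]
After 'push 4': [0, 4]
After 'neg': [0, -4]
After 'mul': [0]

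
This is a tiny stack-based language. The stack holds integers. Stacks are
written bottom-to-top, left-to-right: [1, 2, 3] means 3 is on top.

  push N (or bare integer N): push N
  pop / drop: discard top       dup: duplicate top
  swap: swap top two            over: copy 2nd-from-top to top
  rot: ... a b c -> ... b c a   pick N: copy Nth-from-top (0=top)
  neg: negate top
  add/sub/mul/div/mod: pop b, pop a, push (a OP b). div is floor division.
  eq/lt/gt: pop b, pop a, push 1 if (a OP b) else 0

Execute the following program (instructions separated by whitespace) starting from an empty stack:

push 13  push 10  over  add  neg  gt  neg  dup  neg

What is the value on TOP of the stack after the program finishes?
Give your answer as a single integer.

After 'push 13': [13]
After 'push 10': [13, 10]
After 'over': [13, 10, 13]
After 'add': [13, 23]
After 'neg': [13, -23]
After 'gt': [1]
After 'neg': [-1]
After 'dup': [-1, -1]
After 'neg': [-1, 1]

Answer: 1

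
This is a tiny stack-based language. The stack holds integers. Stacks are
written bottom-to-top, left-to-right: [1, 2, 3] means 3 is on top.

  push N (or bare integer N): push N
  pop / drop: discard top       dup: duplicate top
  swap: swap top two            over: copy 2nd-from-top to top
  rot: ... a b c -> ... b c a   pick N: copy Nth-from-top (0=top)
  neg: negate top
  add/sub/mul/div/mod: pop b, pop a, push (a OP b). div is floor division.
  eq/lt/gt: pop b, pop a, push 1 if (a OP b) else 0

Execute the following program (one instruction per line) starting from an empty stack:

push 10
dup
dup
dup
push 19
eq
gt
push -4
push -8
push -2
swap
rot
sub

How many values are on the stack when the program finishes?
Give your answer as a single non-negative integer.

After 'push 10': stack = [10] (depth 1)
After 'dup': stack = [10, 10] (depth 2)
After 'dup': stack = [10, 10, 10] (depth 3)
After 'dup': stack = [10, 10, 10, 10] (depth 4)
After 'push 19': stack = [10, 10, 10, 10, 19] (depth 5)
After 'eq': stack = [10, 10, 10, 0] (depth 4)
After 'gt': stack = [10, 10, 1] (depth 3)
After 'push -4': stack = [10, 10, 1, -4] (depth 4)
After 'push -8': stack = [10, 10, 1, -4, -8] (depth 5)
After 'push -2': stack = [10, 10, 1, -4, -8, -2] (depth 6)
After 'swap': stack = [10, 10, 1, -4, -2, -8] (depth 6)
After 'rot': stack = [10, 10, 1, -2, -8, -4] (depth 6)
After 'sub': stack = [10, 10, 1, -2, -4] (depth 5)

Answer: 5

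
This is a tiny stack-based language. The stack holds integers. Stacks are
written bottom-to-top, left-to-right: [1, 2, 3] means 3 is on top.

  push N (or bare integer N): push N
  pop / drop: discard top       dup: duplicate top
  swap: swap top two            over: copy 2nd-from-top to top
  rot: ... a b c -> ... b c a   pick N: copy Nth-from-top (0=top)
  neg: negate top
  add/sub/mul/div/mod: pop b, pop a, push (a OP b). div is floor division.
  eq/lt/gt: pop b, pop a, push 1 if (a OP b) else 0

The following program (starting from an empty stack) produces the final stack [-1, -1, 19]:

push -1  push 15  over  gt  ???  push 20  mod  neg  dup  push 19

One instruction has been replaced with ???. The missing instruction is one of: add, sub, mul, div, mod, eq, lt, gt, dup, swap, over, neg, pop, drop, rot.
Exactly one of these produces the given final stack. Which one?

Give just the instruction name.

Answer: lt

Derivation:
Stack before ???: [-1, 1]
Stack after ???:  [1]
The instruction that transforms [-1, 1] -> [1] is: lt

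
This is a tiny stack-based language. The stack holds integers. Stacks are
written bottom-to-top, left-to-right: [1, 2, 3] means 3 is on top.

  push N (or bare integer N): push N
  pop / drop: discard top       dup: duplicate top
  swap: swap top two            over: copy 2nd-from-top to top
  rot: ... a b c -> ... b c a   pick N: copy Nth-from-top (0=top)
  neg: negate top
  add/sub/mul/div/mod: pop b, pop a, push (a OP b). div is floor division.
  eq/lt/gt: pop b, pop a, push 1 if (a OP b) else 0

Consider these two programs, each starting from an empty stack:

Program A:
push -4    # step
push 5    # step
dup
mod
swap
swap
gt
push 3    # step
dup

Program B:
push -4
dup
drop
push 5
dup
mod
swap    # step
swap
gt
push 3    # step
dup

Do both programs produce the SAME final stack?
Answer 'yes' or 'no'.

Answer: yes

Derivation:
Program A trace:
  After 'push -4': [-4]
  After 'push 5': [-4, 5]
  After 'dup': [-4, 5, 5]
  After 'mod': [-4, 0]
  After 'swap': [0, -4]
  After 'swap': [-4, 0]
  After 'gt': [0]
  After 'push 3': [0, 3]
  After 'dup': [0, 3, 3]
Program A final stack: [0, 3, 3]

Program B trace:
  After 'push -4': [-4]
  After 'dup': [-4, -4]
  After 'drop': [-4]
  After 'push 5': [-4, 5]
  After 'dup': [-4, 5, 5]
  After 'mod': [-4, 0]
  After 'swap': [0, -4]
  After 'swap': [-4, 0]
  After 'gt': [0]
  After 'push 3': [0, 3]
  After 'dup': [0, 3, 3]
Program B final stack: [0, 3, 3]
Same: yes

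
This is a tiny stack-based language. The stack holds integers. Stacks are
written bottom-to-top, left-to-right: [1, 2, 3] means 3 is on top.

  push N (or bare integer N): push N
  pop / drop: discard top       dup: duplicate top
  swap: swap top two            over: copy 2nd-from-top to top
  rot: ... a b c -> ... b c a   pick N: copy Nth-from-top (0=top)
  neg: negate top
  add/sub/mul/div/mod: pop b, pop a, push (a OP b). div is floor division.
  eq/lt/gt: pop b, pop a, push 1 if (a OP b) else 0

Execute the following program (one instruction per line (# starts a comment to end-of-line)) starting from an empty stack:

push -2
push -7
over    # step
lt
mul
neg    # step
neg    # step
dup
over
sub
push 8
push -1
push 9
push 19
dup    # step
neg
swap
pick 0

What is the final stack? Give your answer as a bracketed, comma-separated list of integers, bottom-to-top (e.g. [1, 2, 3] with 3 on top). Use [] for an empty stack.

After 'push -2': [-2]
After 'push -7': [-2, -7]
After 'over': [-2, -7, -2]
After 'lt': [-2, 1]
After 'mul': [-2]
After 'neg': [2]
After 'neg': [-2]
After 'dup': [-2, -2]
After 'over': [-2, -2, -2]
After 'sub': [-2, 0]
After 'push 8': [-2, 0, 8]
After 'push -1': [-2, 0, 8, -1]
After 'push 9': [-2, 0, 8, -1, 9]
After 'push 19': [-2, 0, 8, -1, 9, 19]
After 'dup': [-2, 0, 8, -1, 9, 19, 19]
After 'neg': [-2, 0, 8, -1, 9, 19, -19]
After 'swap': [-2, 0, 8, -1, 9, -19, 19]
After 'pick 0': [-2, 0, 8, -1, 9, -19, 19, 19]

Answer: [-2, 0, 8, -1, 9, -19, 19, 19]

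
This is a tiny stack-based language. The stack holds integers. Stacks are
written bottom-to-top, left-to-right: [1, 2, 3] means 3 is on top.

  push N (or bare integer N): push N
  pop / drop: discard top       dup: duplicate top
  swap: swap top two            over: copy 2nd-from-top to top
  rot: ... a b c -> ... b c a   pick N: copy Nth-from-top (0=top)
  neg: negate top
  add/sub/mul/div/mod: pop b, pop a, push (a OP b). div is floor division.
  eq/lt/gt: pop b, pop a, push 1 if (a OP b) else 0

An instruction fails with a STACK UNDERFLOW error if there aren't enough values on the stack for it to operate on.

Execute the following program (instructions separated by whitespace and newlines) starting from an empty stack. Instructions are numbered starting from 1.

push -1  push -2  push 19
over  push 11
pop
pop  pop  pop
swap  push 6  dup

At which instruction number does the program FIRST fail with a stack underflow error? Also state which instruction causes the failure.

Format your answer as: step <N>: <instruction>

Step 1 ('push -1'): stack = [-1], depth = 1
Step 2 ('push -2'): stack = [-1, -2], depth = 2
Step 3 ('push 19'): stack = [-1, -2, 19], depth = 3
Step 4 ('over'): stack = [-1, -2, 19, -2], depth = 4
Step 5 ('push 11'): stack = [-1, -2, 19, -2, 11], depth = 5
Step 6 ('pop'): stack = [-1, -2, 19, -2], depth = 4
Step 7 ('pop'): stack = [-1, -2, 19], depth = 3
Step 8 ('pop'): stack = [-1, -2], depth = 2
Step 9 ('pop'): stack = [-1], depth = 1
Step 10 ('swap'): needs 2 value(s) but depth is 1 — STACK UNDERFLOW

Answer: step 10: swap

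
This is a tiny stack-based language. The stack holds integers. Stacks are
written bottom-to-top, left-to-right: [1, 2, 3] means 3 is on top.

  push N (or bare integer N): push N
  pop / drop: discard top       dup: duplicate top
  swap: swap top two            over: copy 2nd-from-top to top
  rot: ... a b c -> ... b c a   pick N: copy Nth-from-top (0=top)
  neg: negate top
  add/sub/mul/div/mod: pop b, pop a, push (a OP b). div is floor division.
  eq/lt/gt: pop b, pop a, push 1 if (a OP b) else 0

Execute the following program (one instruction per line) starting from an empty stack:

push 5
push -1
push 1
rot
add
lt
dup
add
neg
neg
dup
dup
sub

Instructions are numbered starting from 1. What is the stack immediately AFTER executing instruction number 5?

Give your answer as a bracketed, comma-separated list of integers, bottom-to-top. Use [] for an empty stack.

Answer: [-1, 6]

Derivation:
Step 1 ('push 5'): [5]
Step 2 ('push -1'): [5, -1]
Step 3 ('push 1'): [5, -1, 1]
Step 4 ('rot'): [-1, 1, 5]
Step 5 ('add'): [-1, 6]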